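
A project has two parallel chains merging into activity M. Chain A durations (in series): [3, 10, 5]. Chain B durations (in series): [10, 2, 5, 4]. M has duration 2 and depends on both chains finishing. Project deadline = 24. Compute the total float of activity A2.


Forward pass: ES(A2) = sum of predecessors on chain A = 3
EF = ES + duration = 3 + 10 = 13
Backward pass: LF(M) = deadline = 24; LS(M) = 24 - 2 = 22
LF(A2) = LS(M) - sum(successors on chain A) = 22 - 5 = 17
LS = LF - duration = 17 - 10 = 7
Total float = LS - ES = 7 - 3 = 4

4


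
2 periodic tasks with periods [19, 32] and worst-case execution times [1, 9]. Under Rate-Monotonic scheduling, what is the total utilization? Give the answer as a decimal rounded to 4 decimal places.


Compute individual utilizations (exact fractions):
  Task 1: C/T = 1/19 (approx. 0.0526)
  Task 2: C/T = 9/32 (approx. 0.2813)
Total utilization U = 1/19 + 9/32 = 203/608
Rounded to 4 decimal places: U = 0.3339
RM (Liu & Layland) bound for 2 tasks = 0.828427; compare with U = 203/608 (approx. 0.333882)
U <= bound, so schedulable by RM sufficient condition.

0.3339


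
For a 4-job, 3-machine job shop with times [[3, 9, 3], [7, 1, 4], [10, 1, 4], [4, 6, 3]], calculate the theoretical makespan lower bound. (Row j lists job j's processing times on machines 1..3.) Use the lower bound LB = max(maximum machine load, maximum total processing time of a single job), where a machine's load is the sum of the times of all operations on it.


Machine loads:
  Machine 1: 3 + 7 + 10 + 4 = 24
  Machine 2: 9 + 1 + 1 + 6 = 17
  Machine 3: 3 + 4 + 4 + 3 = 14
Max machine load = 24
Job totals:
  Job 1: 15
  Job 2: 12
  Job 3: 15
  Job 4: 13
Max job total = 15
Lower bound = max(24, 15) = 24

24


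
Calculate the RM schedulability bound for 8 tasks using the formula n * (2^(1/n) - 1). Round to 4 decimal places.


Compute 2^(1/8) = 1.0905077327
Subtract 1: 1.0905077327 - 1 = 0.0905077327
Multiply by n: 8 * 0.0905077327 = 0.7240618616
Round to 4 dp: 0.7241

0.7241


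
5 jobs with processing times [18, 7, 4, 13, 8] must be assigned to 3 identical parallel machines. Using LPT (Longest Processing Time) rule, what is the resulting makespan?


Sort jobs in decreasing order (LPT): [18, 13, 8, 7, 4]
Assign each job to the least loaded machine:
  Machine 1: jobs [18], load = 18
  Machine 2: jobs [13, 4], load = 17
  Machine 3: jobs [8, 7], load = 15
Makespan = max load = 18

18


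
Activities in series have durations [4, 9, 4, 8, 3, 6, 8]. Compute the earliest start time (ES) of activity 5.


Activity 5 starts after activities 1 through 4 complete.
Predecessor durations: [4, 9, 4, 8]
ES = 4 + 9 + 4 + 8 = 25

25


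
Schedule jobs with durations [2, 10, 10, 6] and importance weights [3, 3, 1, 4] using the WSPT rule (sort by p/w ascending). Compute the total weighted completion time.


Compute p/w ratios and sort ascending (WSPT): [(2, 3), (6, 4), (10, 3), (10, 1)]
Compute weighted completion times:
  Job (p=2,w=3): C=2, w*C=3*2=6
  Job (p=6,w=4): C=8, w*C=4*8=32
  Job (p=10,w=3): C=18, w*C=3*18=54
  Job (p=10,w=1): C=28, w*C=1*28=28
Total weighted completion time = 120

120


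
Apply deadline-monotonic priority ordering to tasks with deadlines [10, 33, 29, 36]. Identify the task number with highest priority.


Sort tasks by relative deadline (ascending):
  Task 1: deadline = 10
  Task 3: deadline = 29
  Task 2: deadline = 33
  Task 4: deadline = 36
Priority order (highest first): [1, 3, 2, 4]
Highest priority task = 1

1


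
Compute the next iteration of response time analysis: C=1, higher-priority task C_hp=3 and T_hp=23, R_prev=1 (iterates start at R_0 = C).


R_next = C + ceil(R_prev / T_hp) * C_hp
ceil(1 / 23) = ceil(0.0435) = 1
Interference = 1 * 3 = 3
R_next = 1 + 3 = 4

4


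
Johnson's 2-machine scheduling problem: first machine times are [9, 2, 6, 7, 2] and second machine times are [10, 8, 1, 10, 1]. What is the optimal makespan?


Apply Johnson's rule:
  Group 1 (a <= b): [(2, 2, 8), (4, 7, 10), (1, 9, 10)]
  Group 2 (a > b): [(3, 6, 1), (5, 2, 1)]
Optimal job order: [2, 4, 1, 3, 5]
Schedule:
  Job 2: M1 done at 2, M2 done at 10
  Job 4: M1 done at 9, M2 done at 20
  Job 1: M1 done at 18, M2 done at 30
  Job 3: M1 done at 24, M2 done at 31
  Job 5: M1 done at 26, M2 done at 32
Makespan = 32

32


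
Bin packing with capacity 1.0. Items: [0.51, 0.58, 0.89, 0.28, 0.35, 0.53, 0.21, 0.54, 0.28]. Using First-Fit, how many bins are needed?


Place items sequentially using First-Fit:
  Item 0.51 -> new Bin 1
  Item 0.58 -> new Bin 2
  Item 0.89 -> new Bin 3
  Item 0.28 -> Bin 1 (now 0.79)
  Item 0.35 -> Bin 2 (now 0.93)
  Item 0.53 -> new Bin 4
  Item 0.21 -> Bin 1 (now 1.0)
  Item 0.54 -> new Bin 5
  Item 0.28 -> Bin 4 (now 0.81)
Total bins used = 5

5


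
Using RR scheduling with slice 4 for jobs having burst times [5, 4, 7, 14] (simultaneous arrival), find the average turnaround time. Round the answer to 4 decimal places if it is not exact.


Time quantum = 4
Execution trace:
  J1 runs 4 units, time = 4
  J2 runs 4 units, time = 8
  J3 runs 4 units, time = 12
  J4 runs 4 units, time = 16
  J1 runs 1 units, time = 17
  J3 runs 3 units, time = 20
  J4 runs 4 units, time = 24
  J4 runs 4 units, time = 28
  J4 runs 2 units, time = 30
Finish times: [17, 8, 20, 30]
Average turnaround = 75/4 = 18.75

18.75


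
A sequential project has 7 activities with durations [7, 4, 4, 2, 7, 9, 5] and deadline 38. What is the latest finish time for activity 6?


LF(activity 6) = deadline - sum of successor durations
Successors: activities 7 through 7 with durations [5]
Sum of successor durations = 5
LF = 38 - 5 = 33

33


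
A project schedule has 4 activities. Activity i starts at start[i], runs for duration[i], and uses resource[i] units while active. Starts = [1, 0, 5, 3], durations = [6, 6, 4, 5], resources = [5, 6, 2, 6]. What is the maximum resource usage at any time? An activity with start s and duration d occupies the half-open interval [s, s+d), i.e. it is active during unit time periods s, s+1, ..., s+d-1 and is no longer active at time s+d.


Each activity i is active on [start_i, start_i + duration_i).
Compute total resource usage per time slot:
  t=0: active resources = [6], total = 6
  t=1: active resources = [5, 6], total = 11
  t=2: active resources = [5, 6], total = 11
  t=3: active resources = [5, 6, 6], total = 17
  t=4: active resources = [5, 6, 6], total = 17
  t=5: active resources = [5, 6, 2, 6], total = 19
  t=6: active resources = [5, 2, 6], total = 13
  t=7: active resources = [2, 6], total = 8
  t=8: active resources = [2], total = 2
Peak resource demand = 19

19


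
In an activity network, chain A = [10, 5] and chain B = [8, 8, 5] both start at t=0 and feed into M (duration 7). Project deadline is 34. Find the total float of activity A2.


Forward pass: ES(A2) = sum of predecessors on chain A = 10
EF = ES + duration = 10 + 5 = 15
Backward pass: LF(M) = deadline = 34; LS(M) = 34 - 7 = 27
LF(A2) = LS(M) - sum(successors on chain A) = 27 - 0 = 27
LS = LF - duration = 27 - 5 = 22
Total float = LS - ES = 22 - 10 = 12

12


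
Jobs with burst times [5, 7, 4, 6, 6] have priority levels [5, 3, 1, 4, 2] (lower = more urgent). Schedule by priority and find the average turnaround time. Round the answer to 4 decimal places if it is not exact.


Sort by priority (ascending = highest first):
Order: [(1, 4), (2, 6), (3, 7), (4, 6), (5, 5)]
Completion times:
  Priority 1, burst=4, C=4
  Priority 2, burst=6, C=10
  Priority 3, burst=7, C=17
  Priority 4, burst=6, C=23
  Priority 5, burst=5, C=28
Average turnaround = 82/5 = 16.4

16.4


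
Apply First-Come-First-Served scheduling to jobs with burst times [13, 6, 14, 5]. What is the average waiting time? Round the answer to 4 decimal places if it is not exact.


FCFS order (as given): [13, 6, 14, 5]
Waiting times:
  Job 1: wait = 0
  Job 2: wait = 13
  Job 3: wait = 19
  Job 4: wait = 33
Sum of waiting times = 65
Average waiting time = 65/4 = 16.25

16.25


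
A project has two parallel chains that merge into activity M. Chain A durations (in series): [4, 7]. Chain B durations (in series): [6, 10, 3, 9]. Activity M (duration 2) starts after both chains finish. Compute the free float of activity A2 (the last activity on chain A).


ES(A2) = sum of predecessors on chain A = 4
EF(A2) = ES + duration = 4 + 7 = 11
Successor of A2 is M. ES(M) = max(sum(A), sum(B)) = max(11, 28) = 28
Free float = ES(successor) - EF(current) = 28 - 11 = 17

17


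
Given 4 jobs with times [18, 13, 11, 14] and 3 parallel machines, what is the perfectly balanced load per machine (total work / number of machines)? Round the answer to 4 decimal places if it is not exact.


Total processing time = 18 + 13 + 11 + 14 = 56
Number of machines = 3
Ideal balanced load = 56 / 3 = 18.6667

18.6667


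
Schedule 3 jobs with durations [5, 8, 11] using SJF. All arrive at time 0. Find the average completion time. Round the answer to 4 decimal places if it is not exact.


SJF order (ascending): [5, 8, 11]
Completion times:
  Job 1: burst=5, C=5
  Job 2: burst=8, C=13
  Job 3: burst=11, C=24
Average completion = 42/3 = 14.0

14.0


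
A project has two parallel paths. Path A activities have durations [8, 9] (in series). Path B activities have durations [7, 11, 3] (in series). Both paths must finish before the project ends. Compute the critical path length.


Path A total = 8 + 9 = 17
Path B total = 7 + 11 + 3 = 21
Critical path = longest path = max(17, 21) = 21

21


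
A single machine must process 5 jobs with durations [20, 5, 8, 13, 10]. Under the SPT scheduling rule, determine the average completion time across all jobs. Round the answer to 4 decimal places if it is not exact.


Sort jobs by processing time (SPT order): [5, 8, 10, 13, 20]
Compute completion times sequentially:
  Job 1: processing = 5, completes at 5
  Job 2: processing = 8, completes at 13
  Job 3: processing = 10, completes at 23
  Job 4: processing = 13, completes at 36
  Job 5: processing = 20, completes at 56
Sum of completion times = 133
Average completion time = 133/5 = 26.6

26.6


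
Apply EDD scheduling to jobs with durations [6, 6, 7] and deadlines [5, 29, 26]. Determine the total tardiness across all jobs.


Sort by due date (EDD order): [(6, 5), (7, 26), (6, 29)]
Compute completion times and tardiness:
  Job 1: p=6, d=5, C=6, tardiness=max(0,6-5)=1
  Job 2: p=7, d=26, C=13, tardiness=max(0,13-26)=0
  Job 3: p=6, d=29, C=19, tardiness=max(0,19-29)=0
Total tardiness = 1

1


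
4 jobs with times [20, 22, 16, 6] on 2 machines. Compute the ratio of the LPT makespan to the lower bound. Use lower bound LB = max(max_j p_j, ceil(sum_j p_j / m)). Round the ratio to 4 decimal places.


LPT order: [22, 20, 16, 6]
Machine loads after assignment: [28, 36]
LPT makespan = 36
Lower bound = max(max_job, ceil(total/2)) = max(22, 32) = 32
Ratio = 36 / 32 = 1.125

1.125


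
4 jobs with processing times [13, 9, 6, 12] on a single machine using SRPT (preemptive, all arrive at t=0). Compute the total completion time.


Since all jobs arrive at t=0, SRPT equals SPT ordering.
SPT order: [6, 9, 12, 13]
Completion times:
  Job 1: p=6, C=6
  Job 2: p=9, C=15
  Job 3: p=12, C=27
  Job 4: p=13, C=40
Total completion time = 6 + 15 + 27 + 40 = 88

88


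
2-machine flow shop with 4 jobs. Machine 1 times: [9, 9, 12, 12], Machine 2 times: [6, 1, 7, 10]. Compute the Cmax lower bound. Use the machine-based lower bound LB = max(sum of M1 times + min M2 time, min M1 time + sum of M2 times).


LB1 = sum(M1 times) + min(M2 times) = 42 + 1 = 43
LB2 = min(M1 times) + sum(M2 times) = 9 + 24 = 33
Lower bound = max(LB1, LB2) = max(43, 33) = 43

43


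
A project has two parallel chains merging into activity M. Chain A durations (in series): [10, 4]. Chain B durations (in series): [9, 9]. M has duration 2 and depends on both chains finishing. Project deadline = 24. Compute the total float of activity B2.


Forward pass: ES(B2) = sum of predecessors on chain B = 9
EF = ES + duration = 9 + 9 = 18
Backward pass: LF(M) = deadline = 24; LS(M) = 24 - 2 = 22
LF(B2) = LS(M) - sum(successors on chain B) = 22 - 0 = 22
LS = LF - duration = 22 - 9 = 13
Total float = LS - ES = 13 - 9 = 4

4


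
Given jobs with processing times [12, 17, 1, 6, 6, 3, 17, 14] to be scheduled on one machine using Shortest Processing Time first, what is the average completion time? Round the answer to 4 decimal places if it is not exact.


Sort jobs by processing time (SPT order): [1, 3, 6, 6, 12, 14, 17, 17]
Compute completion times sequentially:
  Job 1: processing = 1, completes at 1
  Job 2: processing = 3, completes at 4
  Job 3: processing = 6, completes at 10
  Job 4: processing = 6, completes at 16
  Job 5: processing = 12, completes at 28
  Job 6: processing = 14, completes at 42
  Job 7: processing = 17, completes at 59
  Job 8: processing = 17, completes at 76
Sum of completion times = 236
Average completion time = 236/8 = 29.5

29.5


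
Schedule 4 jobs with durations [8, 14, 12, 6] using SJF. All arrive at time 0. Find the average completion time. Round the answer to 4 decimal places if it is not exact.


SJF order (ascending): [6, 8, 12, 14]
Completion times:
  Job 1: burst=6, C=6
  Job 2: burst=8, C=14
  Job 3: burst=12, C=26
  Job 4: burst=14, C=40
Average completion = 86/4 = 21.5

21.5


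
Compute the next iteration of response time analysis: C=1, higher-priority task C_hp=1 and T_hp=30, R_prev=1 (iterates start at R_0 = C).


R_next = C + ceil(R_prev / T_hp) * C_hp
ceil(1 / 30) = ceil(0.0333) = 1
Interference = 1 * 1 = 1
R_next = 1 + 1 = 2

2


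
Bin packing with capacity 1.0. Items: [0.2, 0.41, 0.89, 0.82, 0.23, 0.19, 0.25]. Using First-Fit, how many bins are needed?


Place items sequentially using First-Fit:
  Item 0.2 -> new Bin 1
  Item 0.41 -> Bin 1 (now 0.61)
  Item 0.89 -> new Bin 2
  Item 0.82 -> new Bin 3
  Item 0.23 -> Bin 1 (now 0.84)
  Item 0.19 -> new Bin 4
  Item 0.25 -> Bin 4 (now 0.44)
Total bins used = 4

4


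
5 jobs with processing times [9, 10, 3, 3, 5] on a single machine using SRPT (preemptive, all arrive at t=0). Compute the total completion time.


Since all jobs arrive at t=0, SRPT equals SPT ordering.
SPT order: [3, 3, 5, 9, 10]
Completion times:
  Job 1: p=3, C=3
  Job 2: p=3, C=6
  Job 3: p=5, C=11
  Job 4: p=9, C=20
  Job 5: p=10, C=30
Total completion time = 3 + 6 + 11 + 20 + 30 = 70

70


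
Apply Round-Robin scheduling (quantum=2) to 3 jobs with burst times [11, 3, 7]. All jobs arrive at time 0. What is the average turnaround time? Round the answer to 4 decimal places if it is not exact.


Time quantum = 2
Execution trace:
  J1 runs 2 units, time = 2
  J2 runs 2 units, time = 4
  J3 runs 2 units, time = 6
  J1 runs 2 units, time = 8
  J2 runs 1 units, time = 9
  J3 runs 2 units, time = 11
  J1 runs 2 units, time = 13
  J3 runs 2 units, time = 15
  J1 runs 2 units, time = 17
  J3 runs 1 units, time = 18
  J1 runs 2 units, time = 20
  J1 runs 1 units, time = 21
Finish times: [21, 9, 18]
Average turnaround = 48/3 = 16.0

16.0


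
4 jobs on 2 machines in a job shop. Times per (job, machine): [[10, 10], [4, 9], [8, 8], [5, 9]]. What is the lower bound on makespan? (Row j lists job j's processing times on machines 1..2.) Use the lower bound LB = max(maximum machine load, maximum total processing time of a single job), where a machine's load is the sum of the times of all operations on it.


Machine loads:
  Machine 1: 10 + 4 + 8 + 5 = 27
  Machine 2: 10 + 9 + 8 + 9 = 36
Max machine load = 36
Job totals:
  Job 1: 20
  Job 2: 13
  Job 3: 16
  Job 4: 14
Max job total = 20
Lower bound = max(36, 20) = 36

36


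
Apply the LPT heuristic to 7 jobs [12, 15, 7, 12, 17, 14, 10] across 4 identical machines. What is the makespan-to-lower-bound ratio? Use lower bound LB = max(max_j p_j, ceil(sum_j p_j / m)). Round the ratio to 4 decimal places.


LPT order: [17, 15, 14, 12, 12, 10, 7]
Machine loads after assignment: [17, 22, 24, 24]
LPT makespan = 24
Lower bound = max(max_job, ceil(total/4)) = max(17, 22) = 22
Ratio = 24 / 22 = 1.0909

1.0909


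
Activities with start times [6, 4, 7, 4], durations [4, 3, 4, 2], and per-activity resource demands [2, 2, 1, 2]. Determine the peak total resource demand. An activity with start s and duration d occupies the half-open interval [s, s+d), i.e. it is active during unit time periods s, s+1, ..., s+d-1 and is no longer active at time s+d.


Each activity i is active on [start_i, start_i + duration_i).
Compute total resource usage per time slot:
  t=0: active resources = [], total = 0
  t=1: active resources = [], total = 0
  t=2: active resources = [], total = 0
  t=3: active resources = [], total = 0
  t=4: active resources = [2, 2], total = 4
  t=5: active resources = [2, 2], total = 4
  t=6: active resources = [2, 2], total = 4
  t=7: active resources = [2, 1], total = 3
  t=8: active resources = [2, 1], total = 3
  t=9: active resources = [2, 1], total = 3
  t=10: active resources = [1], total = 1
Peak resource demand = 4

4


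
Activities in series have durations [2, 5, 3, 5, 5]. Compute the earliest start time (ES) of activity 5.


Activity 5 starts after activities 1 through 4 complete.
Predecessor durations: [2, 5, 3, 5]
ES = 2 + 5 + 3 + 5 = 15

15


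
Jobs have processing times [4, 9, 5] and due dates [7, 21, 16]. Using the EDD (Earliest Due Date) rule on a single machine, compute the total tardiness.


Sort by due date (EDD order): [(4, 7), (5, 16), (9, 21)]
Compute completion times and tardiness:
  Job 1: p=4, d=7, C=4, tardiness=max(0,4-7)=0
  Job 2: p=5, d=16, C=9, tardiness=max(0,9-16)=0
  Job 3: p=9, d=21, C=18, tardiness=max(0,18-21)=0
Total tardiness = 0

0


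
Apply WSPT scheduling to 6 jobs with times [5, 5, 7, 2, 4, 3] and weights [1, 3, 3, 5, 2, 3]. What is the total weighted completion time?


Compute p/w ratios and sort ascending (WSPT): [(2, 5), (3, 3), (5, 3), (4, 2), (7, 3), (5, 1)]
Compute weighted completion times:
  Job (p=2,w=5): C=2, w*C=5*2=10
  Job (p=3,w=3): C=5, w*C=3*5=15
  Job (p=5,w=3): C=10, w*C=3*10=30
  Job (p=4,w=2): C=14, w*C=2*14=28
  Job (p=7,w=3): C=21, w*C=3*21=63
  Job (p=5,w=1): C=26, w*C=1*26=26
Total weighted completion time = 172

172


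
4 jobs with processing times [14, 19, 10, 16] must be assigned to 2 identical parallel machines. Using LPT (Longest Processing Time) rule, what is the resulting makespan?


Sort jobs in decreasing order (LPT): [19, 16, 14, 10]
Assign each job to the least loaded machine:
  Machine 1: jobs [19, 10], load = 29
  Machine 2: jobs [16, 14], load = 30
Makespan = max load = 30

30


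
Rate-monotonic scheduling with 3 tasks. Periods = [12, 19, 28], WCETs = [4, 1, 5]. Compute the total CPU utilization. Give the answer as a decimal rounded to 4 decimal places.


Compute individual utilizations (exact fractions):
  Task 1: C/T = 4/12 = 1/3 (approx. 0.3333)
  Task 2: C/T = 1/19 (approx. 0.0526)
  Task 3: C/T = 5/28 (approx. 0.1786)
Total utilization U = 1/3 + 1/19 + 5/28 = 901/1596
Rounded to 4 decimal places: U = 0.5645
RM (Liu & Layland) bound for 3 tasks = 0.779763; compare with U = 901/1596 (approx. 0.564536)
U <= bound, so schedulable by RM sufficient condition.

0.5645


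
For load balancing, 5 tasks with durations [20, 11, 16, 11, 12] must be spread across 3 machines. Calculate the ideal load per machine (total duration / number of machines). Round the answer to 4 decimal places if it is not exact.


Total processing time = 20 + 11 + 16 + 11 + 12 = 70
Number of machines = 3
Ideal balanced load = 70 / 3 = 23.3333

23.3333


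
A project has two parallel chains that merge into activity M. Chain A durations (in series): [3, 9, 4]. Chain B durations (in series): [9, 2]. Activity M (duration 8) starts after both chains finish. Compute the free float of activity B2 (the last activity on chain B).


ES(B2) = sum of predecessors on chain B = 9
EF(B2) = ES + duration = 9 + 2 = 11
Successor of B2 is M. ES(M) = max(sum(A), sum(B)) = max(16, 11) = 16
Free float = ES(successor) - EF(current) = 16 - 11 = 5

5


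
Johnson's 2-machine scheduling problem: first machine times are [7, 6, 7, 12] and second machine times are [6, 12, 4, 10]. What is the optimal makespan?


Apply Johnson's rule:
  Group 1 (a <= b): [(2, 6, 12)]
  Group 2 (a > b): [(4, 12, 10), (1, 7, 6), (3, 7, 4)]
Optimal job order: [2, 4, 1, 3]
Schedule:
  Job 2: M1 done at 6, M2 done at 18
  Job 4: M1 done at 18, M2 done at 28
  Job 1: M1 done at 25, M2 done at 34
  Job 3: M1 done at 32, M2 done at 38
Makespan = 38

38


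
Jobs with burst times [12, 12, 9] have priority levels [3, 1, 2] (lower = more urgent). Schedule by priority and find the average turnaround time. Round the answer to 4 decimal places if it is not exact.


Sort by priority (ascending = highest first):
Order: [(1, 12), (2, 9), (3, 12)]
Completion times:
  Priority 1, burst=12, C=12
  Priority 2, burst=9, C=21
  Priority 3, burst=12, C=33
Average turnaround = 66/3 = 22.0

22.0


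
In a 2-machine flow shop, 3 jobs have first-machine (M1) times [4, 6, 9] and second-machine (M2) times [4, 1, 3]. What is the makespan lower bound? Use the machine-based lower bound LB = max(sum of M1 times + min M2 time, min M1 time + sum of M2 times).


LB1 = sum(M1 times) + min(M2 times) = 19 + 1 = 20
LB2 = min(M1 times) + sum(M2 times) = 4 + 8 = 12
Lower bound = max(LB1, LB2) = max(20, 12) = 20

20


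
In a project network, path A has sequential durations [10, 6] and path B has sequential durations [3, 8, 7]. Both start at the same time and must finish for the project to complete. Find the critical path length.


Path A total = 10 + 6 = 16
Path B total = 3 + 8 + 7 = 18
Critical path = longest path = max(16, 18) = 18

18


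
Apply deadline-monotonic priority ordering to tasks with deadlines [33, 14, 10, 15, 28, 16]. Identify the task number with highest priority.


Sort tasks by relative deadline (ascending):
  Task 3: deadline = 10
  Task 2: deadline = 14
  Task 4: deadline = 15
  Task 6: deadline = 16
  Task 5: deadline = 28
  Task 1: deadline = 33
Priority order (highest first): [3, 2, 4, 6, 5, 1]
Highest priority task = 3

3


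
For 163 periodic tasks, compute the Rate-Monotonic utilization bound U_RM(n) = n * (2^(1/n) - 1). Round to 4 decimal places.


Compute 2^(1/163) = 1.0042614911
Subtract 1: 1.0042614911 - 1 = 0.0042614911
Multiply by n: 163 * 0.0042614911 = 0.6946230493
Round to 4 dp: 0.6946

0.6946


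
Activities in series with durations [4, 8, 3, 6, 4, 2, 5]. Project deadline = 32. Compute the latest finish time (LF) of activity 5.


LF(activity 5) = deadline - sum of successor durations
Successors: activities 6 through 7 with durations [2, 5]
Sum of successor durations = 7
LF = 32 - 7 = 25

25


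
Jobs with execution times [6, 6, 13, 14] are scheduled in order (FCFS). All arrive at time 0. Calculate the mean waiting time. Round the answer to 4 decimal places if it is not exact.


FCFS order (as given): [6, 6, 13, 14]
Waiting times:
  Job 1: wait = 0
  Job 2: wait = 6
  Job 3: wait = 12
  Job 4: wait = 25
Sum of waiting times = 43
Average waiting time = 43/4 = 10.75

10.75


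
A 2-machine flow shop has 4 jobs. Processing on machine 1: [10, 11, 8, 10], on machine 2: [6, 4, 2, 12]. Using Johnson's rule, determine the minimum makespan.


Apply Johnson's rule:
  Group 1 (a <= b): [(4, 10, 12)]
  Group 2 (a > b): [(1, 10, 6), (2, 11, 4), (3, 8, 2)]
Optimal job order: [4, 1, 2, 3]
Schedule:
  Job 4: M1 done at 10, M2 done at 22
  Job 1: M1 done at 20, M2 done at 28
  Job 2: M1 done at 31, M2 done at 35
  Job 3: M1 done at 39, M2 done at 41
Makespan = 41

41


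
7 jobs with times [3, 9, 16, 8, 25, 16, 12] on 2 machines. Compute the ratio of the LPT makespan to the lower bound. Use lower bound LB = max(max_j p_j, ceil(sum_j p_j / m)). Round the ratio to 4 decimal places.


LPT order: [25, 16, 16, 12, 9, 8, 3]
Machine loads after assignment: [45, 44]
LPT makespan = 45
Lower bound = max(max_job, ceil(total/2)) = max(25, 45) = 45
Ratio = 45 / 45 = 1.0

1.0


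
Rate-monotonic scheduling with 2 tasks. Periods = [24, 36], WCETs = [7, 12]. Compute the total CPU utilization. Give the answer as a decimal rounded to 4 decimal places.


Compute individual utilizations (exact fractions):
  Task 1: C/T = 7/24 (approx. 0.2917)
  Task 2: C/T = 12/36 = 1/3 (approx. 0.3333)
Total utilization U = 7/24 + 1/3 = 5/8
Rounded to 4 decimal places: U = 0.6250
RM (Liu & Layland) bound for 2 tasks = 0.828427; compare with U = 5/8 (approx. 0.625000)
U <= bound, so schedulable by RM sufficient condition.

0.6250


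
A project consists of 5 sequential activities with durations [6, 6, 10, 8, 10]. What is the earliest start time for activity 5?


Activity 5 starts after activities 1 through 4 complete.
Predecessor durations: [6, 6, 10, 8]
ES = 6 + 6 + 10 + 8 = 30

30


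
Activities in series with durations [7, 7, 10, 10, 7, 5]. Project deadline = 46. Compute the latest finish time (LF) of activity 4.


LF(activity 4) = deadline - sum of successor durations
Successors: activities 5 through 6 with durations [7, 5]
Sum of successor durations = 12
LF = 46 - 12 = 34

34


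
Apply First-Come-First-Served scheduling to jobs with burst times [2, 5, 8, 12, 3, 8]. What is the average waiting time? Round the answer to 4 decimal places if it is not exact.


FCFS order (as given): [2, 5, 8, 12, 3, 8]
Waiting times:
  Job 1: wait = 0
  Job 2: wait = 2
  Job 3: wait = 7
  Job 4: wait = 15
  Job 5: wait = 27
  Job 6: wait = 30
Sum of waiting times = 81
Average waiting time = 81/6 = 13.5

13.5


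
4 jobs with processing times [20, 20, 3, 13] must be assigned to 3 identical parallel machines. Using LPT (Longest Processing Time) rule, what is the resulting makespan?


Sort jobs in decreasing order (LPT): [20, 20, 13, 3]
Assign each job to the least loaded machine:
  Machine 1: jobs [20], load = 20
  Machine 2: jobs [20], load = 20
  Machine 3: jobs [13, 3], load = 16
Makespan = max load = 20

20


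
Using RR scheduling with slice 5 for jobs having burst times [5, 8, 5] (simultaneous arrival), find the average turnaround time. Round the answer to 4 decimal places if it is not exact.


Time quantum = 5
Execution trace:
  J1 runs 5 units, time = 5
  J2 runs 5 units, time = 10
  J3 runs 5 units, time = 15
  J2 runs 3 units, time = 18
Finish times: [5, 18, 15]
Average turnaround = 38/3 = 12.6667

12.6667


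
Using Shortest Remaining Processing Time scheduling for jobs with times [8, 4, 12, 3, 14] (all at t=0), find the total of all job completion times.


Since all jobs arrive at t=0, SRPT equals SPT ordering.
SPT order: [3, 4, 8, 12, 14]
Completion times:
  Job 1: p=3, C=3
  Job 2: p=4, C=7
  Job 3: p=8, C=15
  Job 4: p=12, C=27
  Job 5: p=14, C=41
Total completion time = 3 + 7 + 15 + 27 + 41 = 93

93


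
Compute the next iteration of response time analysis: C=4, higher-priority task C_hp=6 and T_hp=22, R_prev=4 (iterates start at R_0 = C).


R_next = C + ceil(R_prev / T_hp) * C_hp
ceil(4 / 22) = ceil(0.1818) = 1
Interference = 1 * 6 = 6
R_next = 4 + 6 = 10

10


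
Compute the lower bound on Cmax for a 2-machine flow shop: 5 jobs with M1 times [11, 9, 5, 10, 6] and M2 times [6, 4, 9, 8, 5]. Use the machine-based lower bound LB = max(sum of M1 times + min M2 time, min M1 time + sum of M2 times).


LB1 = sum(M1 times) + min(M2 times) = 41 + 4 = 45
LB2 = min(M1 times) + sum(M2 times) = 5 + 32 = 37
Lower bound = max(LB1, LB2) = max(45, 37) = 45

45


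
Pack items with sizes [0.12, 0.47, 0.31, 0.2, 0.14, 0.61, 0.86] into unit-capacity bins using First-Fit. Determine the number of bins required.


Place items sequentially using First-Fit:
  Item 0.12 -> new Bin 1
  Item 0.47 -> Bin 1 (now 0.59)
  Item 0.31 -> Bin 1 (now 0.9)
  Item 0.2 -> new Bin 2
  Item 0.14 -> Bin 2 (now 0.34)
  Item 0.61 -> Bin 2 (now 0.95)
  Item 0.86 -> new Bin 3
Total bins used = 3

3


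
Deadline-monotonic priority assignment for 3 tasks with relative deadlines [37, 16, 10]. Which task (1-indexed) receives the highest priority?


Sort tasks by relative deadline (ascending):
  Task 3: deadline = 10
  Task 2: deadline = 16
  Task 1: deadline = 37
Priority order (highest first): [3, 2, 1]
Highest priority task = 3

3


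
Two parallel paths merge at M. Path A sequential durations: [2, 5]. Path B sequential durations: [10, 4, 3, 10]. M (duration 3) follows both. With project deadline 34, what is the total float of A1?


Forward pass: ES(A1) = sum of predecessors on chain A = 0
EF = ES + duration = 0 + 2 = 2
Backward pass: LF(M) = deadline = 34; LS(M) = 34 - 3 = 31
LF(A1) = LS(M) - sum(successors on chain A) = 31 - 5 = 26
LS = LF - duration = 26 - 2 = 24
Total float = LS - ES = 24 - 0 = 24

24


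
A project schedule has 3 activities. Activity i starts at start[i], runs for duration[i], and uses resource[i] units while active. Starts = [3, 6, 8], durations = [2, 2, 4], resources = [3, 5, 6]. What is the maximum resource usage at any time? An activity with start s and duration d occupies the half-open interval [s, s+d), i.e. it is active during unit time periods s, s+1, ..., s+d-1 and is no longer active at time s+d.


Each activity i is active on [start_i, start_i + duration_i).
Compute total resource usage per time slot:
  t=0: active resources = [], total = 0
  t=1: active resources = [], total = 0
  t=2: active resources = [], total = 0
  t=3: active resources = [3], total = 3
  t=4: active resources = [3], total = 3
  t=5: active resources = [], total = 0
  t=6: active resources = [5], total = 5
  t=7: active resources = [5], total = 5
  t=8: active resources = [6], total = 6
  t=9: active resources = [6], total = 6
  t=10: active resources = [6], total = 6
  t=11: active resources = [6], total = 6
Peak resource demand = 6

6


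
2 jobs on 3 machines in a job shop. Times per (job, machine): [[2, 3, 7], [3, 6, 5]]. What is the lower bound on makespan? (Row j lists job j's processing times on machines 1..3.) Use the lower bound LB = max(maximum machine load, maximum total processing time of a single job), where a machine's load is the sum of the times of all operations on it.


Machine loads:
  Machine 1: 2 + 3 = 5
  Machine 2: 3 + 6 = 9
  Machine 3: 7 + 5 = 12
Max machine load = 12
Job totals:
  Job 1: 12
  Job 2: 14
Max job total = 14
Lower bound = max(12, 14) = 14

14


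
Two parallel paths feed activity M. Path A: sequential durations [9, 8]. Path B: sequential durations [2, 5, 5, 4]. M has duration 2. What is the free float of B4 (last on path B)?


ES(B4) = sum of predecessors on chain B = 12
EF(B4) = ES + duration = 12 + 4 = 16
Successor of B4 is M. ES(M) = max(sum(A), sum(B)) = max(17, 16) = 17
Free float = ES(successor) - EF(current) = 17 - 16 = 1

1


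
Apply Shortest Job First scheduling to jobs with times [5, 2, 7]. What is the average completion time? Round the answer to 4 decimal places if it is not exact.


SJF order (ascending): [2, 5, 7]
Completion times:
  Job 1: burst=2, C=2
  Job 2: burst=5, C=7
  Job 3: burst=7, C=14
Average completion = 23/3 = 7.6667

7.6667


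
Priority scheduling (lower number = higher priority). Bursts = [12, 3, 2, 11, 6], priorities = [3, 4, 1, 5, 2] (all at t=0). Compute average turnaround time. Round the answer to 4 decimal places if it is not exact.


Sort by priority (ascending = highest first):
Order: [(1, 2), (2, 6), (3, 12), (4, 3), (5, 11)]
Completion times:
  Priority 1, burst=2, C=2
  Priority 2, burst=6, C=8
  Priority 3, burst=12, C=20
  Priority 4, burst=3, C=23
  Priority 5, burst=11, C=34
Average turnaround = 87/5 = 17.4

17.4


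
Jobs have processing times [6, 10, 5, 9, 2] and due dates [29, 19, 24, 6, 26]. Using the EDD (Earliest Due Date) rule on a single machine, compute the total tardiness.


Sort by due date (EDD order): [(9, 6), (10, 19), (5, 24), (2, 26), (6, 29)]
Compute completion times and tardiness:
  Job 1: p=9, d=6, C=9, tardiness=max(0,9-6)=3
  Job 2: p=10, d=19, C=19, tardiness=max(0,19-19)=0
  Job 3: p=5, d=24, C=24, tardiness=max(0,24-24)=0
  Job 4: p=2, d=26, C=26, tardiness=max(0,26-26)=0
  Job 5: p=6, d=29, C=32, tardiness=max(0,32-29)=3
Total tardiness = 6

6


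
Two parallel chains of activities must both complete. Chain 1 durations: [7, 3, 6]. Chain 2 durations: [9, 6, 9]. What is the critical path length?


Path A total = 7 + 3 + 6 = 16
Path B total = 9 + 6 + 9 = 24
Critical path = longest path = max(16, 24) = 24

24


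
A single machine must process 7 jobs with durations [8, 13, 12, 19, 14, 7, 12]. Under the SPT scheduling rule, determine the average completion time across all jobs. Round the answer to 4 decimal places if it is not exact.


Sort jobs by processing time (SPT order): [7, 8, 12, 12, 13, 14, 19]
Compute completion times sequentially:
  Job 1: processing = 7, completes at 7
  Job 2: processing = 8, completes at 15
  Job 3: processing = 12, completes at 27
  Job 4: processing = 12, completes at 39
  Job 5: processing = 13, completes at 52
  Job 6: processing = 14, completes at 66
  Job 7: processing = 19, completes at 85
Sum of completion times = 291
Average completion time = 291/7 = 41.5714

41.5714


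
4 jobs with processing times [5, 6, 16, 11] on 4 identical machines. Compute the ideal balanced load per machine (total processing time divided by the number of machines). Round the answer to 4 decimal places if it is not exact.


Total processing time = 5 + 6 + 16 + 11 = 38
Number of machines = 4
Ideal balanced load = 38 / 4 = 9.5

9.5


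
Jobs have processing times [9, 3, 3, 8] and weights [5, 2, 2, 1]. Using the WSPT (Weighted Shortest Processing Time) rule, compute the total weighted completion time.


Compute p/w ratios and sort ascending (WSPT): [(3, 2), (3, 2), (9, 5), (8, 1)]
Compute weighted completion times:
  Job (p=3,w=2): C=3, w*C=2*3=6
  Job (p=3,w=2): C=6, w*C=2*6=12
  Job (p=9,w=5): C=15, w*C=5*15=75
  Job (p=8,w=1): C=23, w*C=1*23=23
Total weighted completion time = 116

116


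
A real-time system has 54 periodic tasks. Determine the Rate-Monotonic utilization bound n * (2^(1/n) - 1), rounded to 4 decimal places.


Compute 2^(1/54) = 1.0129187947
Subtract 1: 1.0129187947 - 1 = 0.0129187947
Multiply by n: 54 * 0.0129187947 = 0.6976149138
Round to 4 dp: 0.6976

0.6976


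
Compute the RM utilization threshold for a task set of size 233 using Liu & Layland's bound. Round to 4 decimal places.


Compute 2^(1/233) = 1.0029793100
Subtract 1: 1.0029793100 - 1 = 0.0029793100
Multiply by n: 233 * 0.0029793100 = 0.6941792300
Round to 4 dp: 0.6942

0.6942


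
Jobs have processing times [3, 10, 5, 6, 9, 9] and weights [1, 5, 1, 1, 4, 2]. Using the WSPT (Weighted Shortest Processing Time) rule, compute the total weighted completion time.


Compute p/w ratios and sort ascending (WSPT): [(10, 5), (9, 4), (3, 1), (9, 2), (5, 1), (6, 1)]
Compute weighted completion times:
  Job (p=10,w=5): C=10, w*C=5*10=50
  Job (p=9,w=4): C=19, w*C=4*19=76
  Job (p=3,w=1): C=22, w*C=1*22=22
  Job (p=9,w=2): C=31, w*C=2*31=62
  Job (p=5,w=1): C=36, w*C=1*36=36
  Job (p=6,w=1): C=42, w*C=1*42=42
Total weighted completion time = 288

288


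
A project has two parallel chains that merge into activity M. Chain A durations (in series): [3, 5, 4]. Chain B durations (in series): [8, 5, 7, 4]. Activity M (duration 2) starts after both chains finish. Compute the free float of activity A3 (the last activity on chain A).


ES(A3) = sum of predecessors on chain A = 8
EF(A3) = ES + duration = 8 + 4 = 12
Successor of A3 is M. ES(M) = max(sum(A), sum(B)) = max(12, 24) = 24
Free float = ES(successor) - EF(current) = 24 - 12 = 12

12


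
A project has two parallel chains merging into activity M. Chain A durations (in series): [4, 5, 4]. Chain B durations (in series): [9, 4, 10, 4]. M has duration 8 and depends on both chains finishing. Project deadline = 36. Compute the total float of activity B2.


Forward pass: ES(B2) = sum of predecessors on chain B = 9
EF = ES + duration = 9 + 4 = 13
Backward pass: LF(M) = deadline = 36; LS(M) = 36 - 8 = 28
LF(B2) = LS(M) - sum(successors on chain B) = 28 - 14 = 14
LS = LF - duration = 14 - 4 = 10
Total float = LS - ES = 10 - 9 = 1

1


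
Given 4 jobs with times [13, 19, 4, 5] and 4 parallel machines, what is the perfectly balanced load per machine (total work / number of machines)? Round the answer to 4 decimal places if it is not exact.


Total processing time = 13 + 19 + 4 + 5 = 41
Number of machines = 4
Ideal balanced load = 41 / 4 = 10.25

10.25


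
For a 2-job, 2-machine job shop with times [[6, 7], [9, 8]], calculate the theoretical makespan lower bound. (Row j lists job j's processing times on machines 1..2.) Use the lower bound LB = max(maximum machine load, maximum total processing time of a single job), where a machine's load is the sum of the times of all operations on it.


Machine loads:
  Machine 1: 6 + 9 = 15
  Machine 2: 7 + 8 = 15
Max machine load = 15
Job totals:
  Job 1: 13
  Job 2: 17
Max job total = 17
Lower bound = max(15, 17) = 17

17


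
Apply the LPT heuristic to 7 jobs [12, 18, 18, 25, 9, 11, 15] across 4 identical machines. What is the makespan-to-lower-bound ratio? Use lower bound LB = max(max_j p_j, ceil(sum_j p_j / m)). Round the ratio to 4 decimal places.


LPT order: [25, 18, 18, 15, 12, 11, 9]
Machine loads after assignment: [25, 29, 27, 27]
LPT makespan = 29
Lower bound = max(max_job, ceil(total/4)) = max(25, 27) = 27
Ratio = 29 / 27 = 1.0741

1.0741


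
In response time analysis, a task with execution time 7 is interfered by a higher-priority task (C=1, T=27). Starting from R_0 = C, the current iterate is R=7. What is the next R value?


R_next = C + ceil(R_prev / T_hp) * C_hp
ceil(7 / 27) = ceil(0.2593) = 1
Interference = 1 * 1 = 1
R_next = 7 + 1 = 8

8


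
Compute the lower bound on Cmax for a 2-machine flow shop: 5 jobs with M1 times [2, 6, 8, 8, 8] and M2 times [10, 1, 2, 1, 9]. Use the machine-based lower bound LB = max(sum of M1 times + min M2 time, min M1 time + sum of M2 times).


LB1 = sum(M1 times) + min(M2 times) = 32 + 1 = 33
LB2 = min(M1 times) + sum(M2 times) = 2 + 23 = 25
Lower bound = max(LB1, LB2) = max(33, 25) = 33

33


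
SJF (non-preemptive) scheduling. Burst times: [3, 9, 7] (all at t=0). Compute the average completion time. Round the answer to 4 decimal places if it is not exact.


SJF order (ascending): [3, 7, 9]
Completion times:
  Job 1: burst=3, C=3
  Job 2: burst=7, C=10
  Job 3: burst=9, C=19
Average completion = 32/3 = 10.6667

10.6667


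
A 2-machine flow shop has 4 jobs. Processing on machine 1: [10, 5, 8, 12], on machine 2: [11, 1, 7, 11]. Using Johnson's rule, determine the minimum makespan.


Apply Johnson's rule:
  Group 1 (a <= b): [(1, 10, 11)]
  Group 2 (a > b): [(4, 12, 11), (3, 8, 7), (2, 5, 1)]
Optimal job order: [1, 4, 3, 2]
Schedule:
  Job 1: M1 done at 10, M2 done at 21
  Job 4: M1 done at 22, M2 done at 33
  Job 3: M1 done at 30, M2 done at 40
  Job 2: M1 done at 35, M2 done at 41
Makespan = 41

41


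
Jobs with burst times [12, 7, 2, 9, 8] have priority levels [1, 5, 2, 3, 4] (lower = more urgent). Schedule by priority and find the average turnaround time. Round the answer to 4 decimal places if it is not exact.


Sort by priority (ascending = highest first):
Order: [(1, 12), (2, 2), (3, 9), (4, 8), (5, 7)]
Completion times:
  Priority 1, burst=12, C=12
  Priority 2, burst=2, C=14
  Priority 3, burst=9, C=23
  Priority 4, burst=8, C=31
  Priority 5, burst=7, C=38
Average turnaround = 118/5 = 23.6

23.6


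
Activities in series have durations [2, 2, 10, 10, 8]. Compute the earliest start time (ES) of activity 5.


Activity 5 starts after activities 1 through 4 complete.
Predecessor durations: [2, 2, 10, 10]
ES = 2 + 2 + 10 + 10 = 24

24


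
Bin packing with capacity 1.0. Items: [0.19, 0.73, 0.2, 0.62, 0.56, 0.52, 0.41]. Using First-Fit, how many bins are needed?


Place items sequentially using First-Fit:
  Item 0.19 -> new Bin 1
  Item 0.73 -> Bin 1 (now 0.92)
  Item 0.2 -> new Bin 2
  Item 0.62 -> Bin 2 (now 0.82)
  Item 0.56 -> new Bin 3
  Item 0.52 -> new Bin 4
  Item 0.41 -> Bin 3 (now 0.97)
Total bins used = 4

4
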